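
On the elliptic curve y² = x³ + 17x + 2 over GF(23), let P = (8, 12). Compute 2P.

(11, 5)

tangent at (8, 12): λ = (3·8² + 17)/(2·12) ≡ 2/1. 1⁻¹ ≡ 1 (mod 23), so λ ≡ 2·1 ≡ 2.
  x = λ² - 8 - 8 = 4 - 16 ≡ 11; y = λ·(8 - 11) - 12 ≡ 5. → (11, 5)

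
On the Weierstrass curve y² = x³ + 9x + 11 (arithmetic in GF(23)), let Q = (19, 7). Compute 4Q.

Double-and-add on 4 = (100)₂. Start with Q = (19, 7) for the leading 1-bit.
double: tangent at (19, 7): λ = (3·19² + 9)/(2·7) ≡ 11/14. 14⁻¹ ≡ 5 (mod 23), so λ ≡ 11·5 ≡ 9.
  x = λ² - 19 - 19 = 81 - 38 ≡ 20; y = λ·(19 - 20) - 7 ≡ 7. → (20, 7)
double: tangent at (20, 7): λ = (3·20² + 9)/(2·7) ≡ 13/14. 14⁻¹ ≡ 5 (mod 23), so λ ≡ 13·5 ≡ 19.
  x = λ² - 20 - 20 = 361 - 40 ≡ 22; y = λ·(20 - 22) - 7 ≡ 1. → (22, 1)

(22, 1)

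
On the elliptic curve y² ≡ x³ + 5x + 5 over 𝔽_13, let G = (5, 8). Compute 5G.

Repeated addition: build up to 5G.
2G: tangent at (5, 8): λ = (3·5² + 5)/(2·8) ≡ 2/3. 3⁻¹ ≡ 9 (mod 13) since 3·9 = 27 ≡ 1, so λ ≡ 2·9 ≡ 5.
  x = λ² - 5 - 5 = 25 - 10 ≡ 2; y = λ·(5 - 2) - 8 ≡ 7. → (2, 7)
3G: (2, 7) + (5, 8). λ = (8 - 7)/(5 - 2) ≡ 1/3 mod 13. 3⁻¹ ≡ 9 (mod 13), so λ ≡ 9.
  x = λ² - 2 - 5 = 81 - 7 ≡ 9; y = λ·(2 - 9) - 7 ≡ 8. → (9, 8)
4G: (9, 8) + (5, 8). λ = (8 - 8)/(5 - 9) ≡ 0/9 mod 13. 9⁻¹ ≡ 3 (mod 13), so λ ≡ 0.
  x = λ² - 9 - 5 = 0 - 14 ≡ 12; y = λ·(9 - 12) - 8 ≡ 5. → (12, 5)
5G: (12, 5) + (5, 8). λ = (8 - 5)/(5 - 12) ≡ 3/6 mod 13. 6⁻¹ ≡ 11 (mod 13), so λ ≡ 7.
  x = λ² - 12 - 5 = 49 - 17 ≡ 6; y = λ·(12 - 6) - 5 ≡ 11. → (6, 11)

(6, 11)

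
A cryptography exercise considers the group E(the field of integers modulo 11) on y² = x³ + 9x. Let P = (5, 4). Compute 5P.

Double-and-add on 5 = (101)₂. Start with P = (5, 4) for the leading 1-bit.
double: tangent at (5, 4): λ = (3·5² + 9)/(2·4) ≡ 7/8. 8⁻¹ ≡ 7 (mod 11) since 8·7 = 56 ≡ 1, so λ ≡ 7·7 ≡ 5.
  x = λ² - 5 - 5 = 25 - 10 ≡ 4; y = λ·(5 - 4) - 4 ≡ 1. → (4, 1)
double: tangent at (4, 1): λ = (3·4² + 9)/(2·1) ≡ 2/2. 2⁻¹ ≡ 6 (mod 11) since 2·6 = 12 ≡ 1, so λ ≡ 2·6 ≡ 1.
  x = λ² - 4 - 4 = 1 - 8 ≡ 4; y = λ·(4 - 4) - 1 ≡ 10. → (4, 10)
add P: (4, 10) + (5, 4). λ = (4 - 10)/(5 - 4) ≡ 5/1 mod 11. 1⁻¹ ≡ 1 (mod 11), so λ ≡ 5.
  x = λ² - 4 - 5 = 25 - 9 ≡ 5; y = λ·(4 - 5) - 10 ≡ 7. → (5, 7)

(5, 7)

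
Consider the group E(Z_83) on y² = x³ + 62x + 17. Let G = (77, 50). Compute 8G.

(61, 66)

Repeated addition: build up to 8G.
2G: tangent at (77, 50): λ = (3·77² + 62)/(2·50) ≡ 4/17. 17⁻¹ ≡ 44 (mod 83), so λ ≡ 4·44 ≡ 10.
  x = λ² - 77 - 77 = 100 - 154 ≡ 29; y = λ·(77 - 29) - 50 ≡ 15. → (29, 15)
3G: (29, 15) + (77, 50). λ = (50 - 15)/(77 - 29) ≡ 35/48 mod 83. 48⁻¹ ≡ 64 (mod 83), so λ ≡ 82.
  x = λ² - 29 - 77 = 6724 - 106 ≡ 61; y = λ·(29 - 61) - 15 ≡ 17. → (61, 17)
4G: (61, 17) + (77, 50). λ = (50 - 17)/(77 - 61) ≡ 33/16 mod 83. 16⁻¹ ≡ 26 (mod 83), so λ ≡ 28.
  x = λ² - 61 - 77 = 784 - 138 ≡ 65; y = λ·(61 - 65) - 17 ≡ 37. → (65, 37)
5G: (65, 37) + (77, 50). λ = (50 - 37)/(77 - 65) ≡ 13/12 mod 83. 12⁻¹ ≡ 7 (mod 83), so λ ≡ 8.
  x = λ² - 65 - 77 = 64 - 142 ≡ 5; y = λ·(65 - 5) - 37 ≡ 28. → (5, 28)
6G: (5, 28) + (77, 50). λ = (50 - 28)/(77 - 5) ≡ 22/72 mod 83. 72⁻¹ ≡ 15 (mod 83), so λ ≡ 81.
  x = λ² - 5 - 77 = 6561 - 82 ≡ 5; y = λ·(5 - 5) - 28 ≡ 55. → (5, 55)
7G: (5, 55) + (77, 50). λ = (50 - 55)/(77 - 5) ≡ 78/72 mod 83. 72⁻¹ ≡ 15 (mod 83), so λ ≡ 8.
  x = λ² - 5 - 77 = 64 - 82 ≡ 65; y = λ·(5 - 65) - 55 ≡ 46. → (65, 46)
8G: (65, 46) + (77, 50). λ = (50 - 46)/(77 - 65) ≡ 4/12 mod 83. 12⁻¹ ≡ 7 (mod 83), so λ ≡ 28.
  x = λ² - 65 - 77 = 784 - 142 ≡ 61; y = λ·(65 - 61) - 46 ≡ 66. → (61, 66)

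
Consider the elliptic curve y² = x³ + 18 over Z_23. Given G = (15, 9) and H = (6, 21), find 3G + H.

(0, 8)

First 3G:
Repeated addition: build up to 3G.
2G: tangent at (15, 9): λ = (3·15² + 0)/(2·9) ≡ 8/18. 18⁻¹ ≡ 9 (mod 23), so λ ≡ 8·9 ≡ 3.
  x = λ² - 15 - 15 = 9 - 30 ≡ 2; y = λ·(15 - 2) - 9 ≡ 7. → (2, 7)
3G: (2, 7) + (15, 9). λ = (9 - 7)/(15 - 2) ≡ 2/13 mod 23. 13⁻¹ ≡ 16 (mod 23), so λ ≡ 9.
  x = λ² - 2 - 15 = 81 - 17 ≡ 18; y = λ·(2 - 18) - 7 ≡ 10. → (18, 10)
3G = (18, 10).
Finally 3G + H:
(18, 10) + (6, 21). λ = (21 - 10)/(6 - 18) ≡ 11/11 mod 23. 11⁻¹ ≡ 21 (mod 23), so λ ≡ 1.
  x = λ² - 18 - 6 = 1 - 24 ≡ 0; y = λ·(18 - 0) - 10 ≡ 8. → (0, 8)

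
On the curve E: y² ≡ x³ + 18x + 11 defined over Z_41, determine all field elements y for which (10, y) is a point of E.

17, 24

x³ + 18x + 11 = 1191 ≡ 2 (mod 41).
Square roots of 2 mod 41: 17 and 24 (since 17² = 289 ≡ 2).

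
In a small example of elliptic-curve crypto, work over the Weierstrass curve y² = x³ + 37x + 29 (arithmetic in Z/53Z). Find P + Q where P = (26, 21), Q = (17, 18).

(26, 21) + (17, 18). λ = (18 - 21)/(17 - 26) ≡ 50/44 mod 53. 44⁻¹ ≡ 47 (mod 53) since 44·47 = 2068 ≡ 1, so λ ≡ 18.
  x = λ² - 26 - 17 = 324 - 43 ≡ 16; y = λ·(26 - 16) - 21 ≡ 0. → (16, 0)

(16, 0)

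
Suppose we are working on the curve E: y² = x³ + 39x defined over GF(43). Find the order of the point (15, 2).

11

2P: tangent at (15, 2): λ = (3·15² + 39)/(2·2) ≡ 26/4. 4⁻¹ ≡ 11 (mod 43), so λ ≡ 26·11 ≡ 28.
  x = λ² - 15 - 15 = 784 - 30 ≡ 23; y = λ·(15 - 23) - 2 ≡ 32. → (23, 32)
3P: (23, 32) + (15, 2). λ = (2 - 32)/(15 - 23) ≡ 13/35 mod 43. 35⁻¹ ≡ 16 (mod 43) since 35·16 = 560 ≡ 1, so λ ≡ 36.
  x = λ² - 23 - 15 = 1296 - 38 ≡ 11; y = λ·(23 - 11) - 32 ≡ 13. → (11, 13)
4P: (11, 13) + (15, 2). λ = (2 - 13)/(15 - 11) ≡ 32/4 mod 43. 4⁻¹ ≡ 11 (mod 43), so λ ≡ 8.
  x = λ² - 11 - 15 = 64 - 26 ≡ 38; y = λ·(11 - 38) - 13 ≡ 29. → (38, 29)
5P: (38, 29) + (15, 2). λ = (2 - 29)/(15 - 38) ≡ 16/20 mod 43. 20⁻¹ ≡ 28 (mod 43) since 20·28 = 560 ≡ 1, so λ ≡ 18.
  x = λ² - 38 - 15 = 324 - 53 ≡ 13; y = λ·(38 - 13) - 29 ≡ 34. → (13, 34)
6P: (13, 34) + (15, 2). λ = (2 - 34)/(15 - 13) ≡ 11/2 mod 43. 2⁻¹ ≡ 22 (mod 43), so λ ≡ 27.
  x = λ² - 13 - 15 = 729 - 28 ≡ 13; y = λ·(13 - 13) - 34 ≡ 9. → (13, 9)
7P: (13, 9) + (15, 2). λ = (2 - 9)/(15 - 13) ≡ 36/2 mod 43. 2⁻¹ ≡ 22 (mod 43) since 2·22 = 44 ≡ 1, so λ ≡ 18.
  x = λ² - 13 - 15 = 324 - 28 ≡ 38; y = λ·(13 - 38) - 9 ≡ 14. → (38, 14)
8P: (38, 14) + (15, 2). λ = (2 - 14)/(15 - 38) ≡ 31/20 mod 43. 20⁻¹ ≡ 28 (mod 43), so λ ≡ 8.
  x = λ² - 38 - 15 = 64 - 53 ≡ 11; y = λ·(38 - 11) - 14 ≡ 30. → (11, 30)
9P: (11, 30) + (15, 2). λ = (2 - 30)/(15 - 11) ≡ 15/4 mod 43. 4⁻¹ ≡ 11 (mod 43), so λ ≡ 36.
  x = λ² - 11 - 15 = 1296 - 26 ≡ 23; y = λ·(11 - 23) - 30 ≡ 11. → (23, 11)
10P: (23, 11) + (15, 2). λ = (2 - 11)/(15 - 23) ≡ 34/35 mod 43. 35⁻¹ ≡ 16 (mod 43), so λ ≡ 28.
  x = λ² - 23 - 15 = 784 - 38 ≡ 15; y = λ·(23 - 15) - 11 ≡ 41. → (15, 41)
11P: (15, 41) + (15, 2): same x and y₁ ≡ -y₂, so the sum is O.
11P = O, so the order is 11.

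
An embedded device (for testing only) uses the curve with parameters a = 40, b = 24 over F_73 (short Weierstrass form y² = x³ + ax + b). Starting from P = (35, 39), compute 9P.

Repeated addition: build up to 9P.
2P: tangent at (35, 39): λ = (3·35² + 40)/(2·39) ≡ 65/5. 5⁻¹ ≡ 44 (mod 73), so λ ≡ 65·44 ≡ 13.
  x = λ² - 35 - 35 = 169 - 70 ≡ 26; y = λ·(35 - 26) - 39 ≡ 5. → (26, 5)
3P: (26, 5) + (35, 39). λ = (39 - 5)/(35 - 26) ≡ 34/9 mod 73. 9⁻¹ ≡ 65 (mod 73), so λ ≡ 20.
  x = λ² - 26 - 35 = 400 - 61 ≡ 47; y = λ·(26 - 47) - 5 ≡ 13. → (47, 13)
4P: (47, 13) + (35, 39). λ = (39 - 13)/(35 - 47) ≡ 26/61 mod 73. 61⁻¹ ≡ 6 (mod 73), so λ ≡ 10.
  x = λ² - 47 - 35 = 100 - 82 ≡ 18; y = λ·(47 - 18) - 13 ≡ 58. → (18, 58)
5P: (18, 58) + (35, 39). λ = (39 - 58)/(35 - 18) ≡ 54/17 mod 73. 17⁻¹ ≡ 43 (mod 73) since 17·43 = 731 ≡ 1, so λ ≡ 59.
  x = λ² - 18 - 35 = 3481 - 53 ≡ 70; y = λ·(18 - 70) - 58 ≡ 13. → (70, 13)
6P: (70, 13) + (35, 39). λ = (39 - 13)/(35 - 70) ≡ 26/38 mod 73. 38⁻¹ ≡ 25 (mod 73), so λ ≡ 66.
  x = λ² - 70 - 35 = 4356 - 105 ≡ 17; y = λ·(70 - 17) - 13 ≡ 54. → (17, 54)
7P: (17, 54) + (35, 39). λ = (39 - 54)/(35 - 17) ≡ 58/18 mod 73. 18⁻¹ ≡ 69 (mod 73), so λ ≡ 60.
  x = λ² - 17 - 35 = 3600 - 52 ≡ 44; y = λ·(17 - 44) - 54 ≡ 5. → (44, 5)
8P: (44, 5) + (35, 39). λ = (39 - 5)/(35 - 44) ≡ 34/64 mod 73. 64⁻¹ ≡ 8 (mod 73), so λ ≡ 53.
  x = λ² - 44 - 35 = 2809 - 79 ≡ 29; y = λ·(44 - 29) - 5 ≡ 60. → (29, 60)
9P: (29, 60) + (35, 39). λ = (39 - 60)/(35 - 29) ≡ 52/6 mod 73. 6⁻¹ ≡ 61 (mod 73), so λ ≡ 33.
  x = λ² - 29 - 35 = 1089 - 64 ≡ 3; y = λ·(29 - 3) - 60 ≡ 68. → (3, 68)

(3, 68)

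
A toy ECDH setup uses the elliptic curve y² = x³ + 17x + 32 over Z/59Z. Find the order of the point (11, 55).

2P: tangent at (11, 55): λ = (3·11² + 17)/(2·55) ≡ 26/51. 51⁻¹ ≡ 22 (mod 59) since 51·22 = 1122 ≡ 1, so λ ≡ 26·22 ≡ 41.
  x = λ² - 11 - 11 = 1681 - 22 ≡ 7; y = λ·(11 - 7) - 55 ≡ 50. → (7, 50)
3P: (7, 50) + (11, 55). λ = (55 - 50)/(11 - 7) ≡ 5/4 mod 59. 4⁻¹ ≡ 15 (mod 59) since 4·15 = 60 ≡ 1, so λ ≡ 16.
  x = λ² - 7 - 11 = 256 - 18 ≡ 2; y = λ·(7 - 2) - 50 ≡ 30. → (2, 30)
4P: (2, 30) + (11, 55). λ = (55 - 30)/(11 - 2) ≡ 25/9 mod 59. 9⁻¹ ≡ 46 (mod 59) since 9·46 = 414 ≡ 1, so λ ≡ 29.
  x = λ² - 2 - 11 = 841 - 13 ≡ 2; y = λ·(2 - 2) - 30 ≡ 29. → (2, 29)
5P: (2, 29) + (11, 55). λ = (55 - 29)/(11 - 2) ≡ 26/9 mod 59. 9⁻¹ ≡ 46 (mod 59), so λ ≡ 16.
  x = λ² - 2 - 11 = 256 - 13 ≡ 7; y = λ·(2 - 7) - 29 ≡ 9. → (7, 9)
6P: (7, 9) + (11, 55). λ = (55 - 9)/(11 - 7) ≡ 46/4 mod 59. 4⁻¹ ≡ 15 (mod 59), so λ ≡ 41.
  x = λ² - 7 - 11 = 1681 - 18 ≡ 11; y = λ·(7 - 11) - 9 ≡ 4. → (11, 4)
7P: (11, 4) + (11, 55): same x and y₁ ≡ -y₂, so the sum is ∞.
7P = ∞, so the order is 7.

7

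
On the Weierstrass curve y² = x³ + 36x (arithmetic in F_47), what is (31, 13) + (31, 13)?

tangent at (31, 13): λ = (3·31² + 36)/(2·13) ≡ 5/26. 26⁻¹ ≡ 38 (mod 47), so λ ≡ 5·38 ≡ 2.
  x = λ² - 31 - 31 = 4 - 62 ≡ 36; y = λ·(31 - 36) - 13 ≡ 24. → (36, 24)

(36, 24)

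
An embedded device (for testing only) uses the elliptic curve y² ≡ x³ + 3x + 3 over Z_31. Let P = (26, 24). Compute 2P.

(17, 10)

tangent at (26, 24): λ = (3·26² + 3)/(2·24) ≡ 16/17. 17⁻¹ ≡ 11 (mod 31), so λ ≡ 16·11 ≡ 21.
  x = λ² - 26 - 26 = 441 - 52 ≡ 17; y = λ·(26 - 17) - 24 ≡ 10. → (17, 10)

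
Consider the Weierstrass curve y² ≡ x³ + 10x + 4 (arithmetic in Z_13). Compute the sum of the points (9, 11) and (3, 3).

(9, 11) + (3, 3). λ = (3 - 11)/(3 - 9) ≡ 5/7 mod 13. 7⁻¹ ≡ 2 (mod 13), so λ ≡ 10.
  x = λ² - 9 - 3 = 100 - 12 ≡ 10; y = λ·(9 - 10) - 11 ≡ 5. → (10, 5)

(10, 5)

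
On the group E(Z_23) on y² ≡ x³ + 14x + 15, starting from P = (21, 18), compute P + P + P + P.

(15, 14)

Repeated addition: build up to 4P.
2P: tangent at (21, 18): λ = (3·21² + 14)/(2·18) ≡ 3/13. 13⁻¹ ≡ 16 (mod 23), so λ ≡ 3·16 ≡ 2.
  x = λ² - 21 - 21 = 4 - 42 ≡ 8; y = λ·(21 - 8) - 18 ≡ 8. → (8, 8)
3P: (8, 8) + (21, 18). λ = (18 - 8)/(21 - 8) ≡ 10/13 mod 23. 13⁻¹ ≡ 16 (mod 23), so λ ≡ 22.
  x = λ² - 8 - 21 = 484 - 29 ≡ 18; y = λ·(8 - 18) - 8 ≡ 2. → (18, 2)
4P: (18, 2) + (21, 18). λ = (18 - 2)/(21 - 18) ≡ 16/3 mod 23. 3⁻¹ ≡ 8 (mod 23) since 3·8 = 24 ≡ 1, so λ ≡ 13.
  x = λ² - 18 - 21 = 169 - 39 ≡ 15; y = λ·(18 - 15) - 2 ≡ 14. → (15, 14)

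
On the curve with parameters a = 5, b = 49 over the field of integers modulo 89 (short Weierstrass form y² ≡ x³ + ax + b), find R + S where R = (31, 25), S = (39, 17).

(31, 25) + (39, 17). λ = (17 - 25)/(39 - 31) ≡ 81/8 mod 89. 8⁻¹ ≡ 78 (mod 89) since 8·78 = 624 ≡ 1, so λ ≡ 88.
  x = λ² - 31 - 39 = 7744 - 70 ≡ 20; y = λ·(31 - 20) - 25 ≡ 53. → (20, 53)

(20, 53)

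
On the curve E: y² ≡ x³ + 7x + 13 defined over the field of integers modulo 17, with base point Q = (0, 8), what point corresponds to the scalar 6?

Double-and-add on 6 = (110)₂. Start with Q = (0, 8) for the leading 1-bit.
double: tangent at (0, 8): λ = (3·0² + 7)/(2·8) ≡ 7/16. 16⁻¹ ≡ 16 (mod 17), so λ ≡ 7·16 ≡ 10.
  x = λ² - 0 - 0 = 100 - 0 ≡ 15; y = λ·(0 - 15) - 8 ≡ 12. → (15, 12)
add Q: (15, 12) + (0, 8). λ = (8 - 12)/(0 - 15) ≡ 13/2 mod 17. 2⁻¹ ≡ 9 (mod 17), so λ ≡ 15.
  x = λ² - 15 - 0 = 225 - 15 ≡ 6; y = λ·(15 - 6) - 12 ≡ 4. → (6, 4)
double: tangent at (6, 4): λ = (3·6² + 7)/(2·4) ≡ 13/8. 8⁻¹ ≡ 15 (mod 17) since 8·15 = 120 ≡ 1, so λ ≡ 13·15 ≡ 8.
  x = λ² - 6 - 6 = 64 - 12 ≡ 1; y = λ·(6 - 1) - 4 ≡ 2. → (1, 2)

(1, 2)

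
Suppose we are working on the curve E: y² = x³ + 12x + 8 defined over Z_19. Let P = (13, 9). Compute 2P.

tangent at (13, 9): λ = (3·13² + 12)/(2·9) ≡ 6/18. 18⁻¹ ≡ 18 (mod 19) since 18·18 = 324 ≡ 1, so λ ≡ 6·18 ≡ 13.
  x = λ² - 13 - 13 = 169 - 26 ≡ 10; y = λ·(13 - 10) - 9 ≡ 11. → (10, 11)

(10, 11)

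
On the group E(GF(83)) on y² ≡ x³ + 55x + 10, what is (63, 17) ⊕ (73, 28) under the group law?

(42, 31)

(63, 17) + (73, 28). λ = (28 - 17)/(73 - 63) ≡ 11/10 mod 83. 10⁻¹ ≡ 25 (mod 83), so λ ≡ 26.
  x = λ² - 63 - 73 = 676 - 136 ≡ 42; y = λ·(63 - 42) - 17 ≡ 31. → (42, 31)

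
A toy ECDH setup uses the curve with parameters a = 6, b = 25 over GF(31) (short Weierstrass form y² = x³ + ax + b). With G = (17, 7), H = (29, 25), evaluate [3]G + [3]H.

(15, 24)

First 3G:
Repeated addition: build up to 3G.
2G: tangent at (17, 7): λ = (3·17² + 6)/(2·7) ≡ 5/14. 14⁻¹ ≡ 20 (mod 31) since 14·20 = 280 ≡ 1, so λ ≡ 5·20 ≡ 7.
  x = λ² - 17 - 17 = 49 - 34 ≡ 15; y = λ·(17 - 15) - 7 ≡ 7. → (15, 7)
3G: (15, 7) + (17, 7). λ = (7 - 7)/(17 - 15) ≡ 0/2 mod 31. 2⁻¹ ≡ 16 (mod 31), so λ ≡ 0.
  x = λ² - 15 - 17 = 0 - 32 ≡ 30; y = λ·(15 - 30) - 7 ≡ 24. → (30, 24)
3G = (30, 24).
Next 3H:
Repeated addition: build up to 3H.
2H: tangent at (29, 25): λ = (3·29² + 6)/(2·25) ≡ 18/19. 19⁻¹ ≡ 18 (mod 31) since 19·18 = 342 ≡ 1, so λ ≡ 18·18 ≡ 14.
  x = λ² - 29 - 29 = 196 - 58 ≡ 14; y = λ·(29 - 14) - 25 ≡ 30. → (14, 30)
3H: (14, 30) + (29, 25). λ = (25 - 30)/(29 - 14) ≡ 26/15 mod 31. 15⁻¹ ≡ 29 (mod 31) since 15·29 = 435 ≡ 1, so λ ≡ 10.
  x = λ² - 14 - 29 = 100 - 43 ≡ 26; y = λ·(14 - 26) - 30 ≡ 5. → (26, 5)
3H = (26, 5).
Finally 3G + 3H:
(30, 24) + (26, 5). λ = (5 - 24)/(26 - 30) ≡ 12/27 mod 31. 27⁻¹ ≡ 23 (mod 31) since 27·23 = 621 ≡ 1, so λ ≡ 28.
  x = λ² - 30 - 26 = 784 - 56 ≡ 15; y = λ·(30 - 15) - 24 ≡ 24. → (15, 24)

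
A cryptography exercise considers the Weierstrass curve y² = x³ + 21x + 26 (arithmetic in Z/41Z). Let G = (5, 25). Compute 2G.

(40, 39)

tangent at (5, 25): λ = (3·5² + 21)/(2·25) ≡ 14/9. 9⁻¹ ≡ 32 (mod 41) since 9·32 = 288 ≡ 1, so λ ≡ 14·32 ≡ 38.
  x = λ² - 5 - 5 = 1444 - 10 ≡ 40; y = λ·(5 - 40) - 25 ≡ 39. → (40, 39)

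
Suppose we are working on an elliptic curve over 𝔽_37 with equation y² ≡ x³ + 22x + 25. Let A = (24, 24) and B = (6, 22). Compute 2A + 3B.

(2, 15)

First 2A:
Repeated addition: build up to 2A.
2A: tangent at (24, 24): λ = (3·24² + 22)/(2·24) ≡ 11/11. 11⁻¹ ≡ 27 (mod 37), so λ ≡ 11·27 ≡ 1.
  x = λ² - 24 - 24 = 1 - 48 ≡ 27; y = λ·(24 - 27) - 24 ≡ 10. → (27, 10)
2A = (27, 10).
Next 3B:
Repeated addition: build up to 3B.
2B: tangent at (6, 22): λ = (3·6² + 22)/(2·22) ≡ 19/7. 7⁻¹ ≡ 16 (mod 37), so λ ≡ 19·16 ≡ 8.
  x = λ² - 6 - 6 = 64 - 12 ≡ 15; y = λ·(6 - 15) - 22 ≡ 17. → (15, 17)
3B: (15, 17) + (6, 22). λ = (22 - 17)/(6 - 15) ≡ 5/28 mod 37. 28⁻¹ ≡ 4 (mod 37) since 28·4 = 112 ≡ 1, so λ ≡ 20.
  x = λ² - 15 - 6 = 400 - 21 ≡ 9; y = λ·(15 - 9) - 17 ≡ 29. → (9, 29)
3B = (9, 29).
Finally 2A + 3B:
(27, 10) + (9, 29). λ = (29 - 10)/(9 - 27) ≡ 19/19 mod 37. 19⁻¹ ≡ 2 (mod 37), so λ ≡ 1.
  x = λ² - 27 - 9 = 1 - 36 ≡ 2; y = λ·(27 - 2) - 10 ≡ 15. → (2, 15)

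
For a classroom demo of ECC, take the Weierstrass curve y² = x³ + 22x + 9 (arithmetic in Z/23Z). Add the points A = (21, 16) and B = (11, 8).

(22, 20)

(21, 16) + (11, 8). λ = (8 - 16)/(11 - 21) ≡ 15/13 mod 23. 13⁻¹ ≡ 16 (mod 23) since 13·16 = 208 ≡ 1, so λ ≡ 10.
  x = λ² - 21 - 11 = 100 - 32 ≡ 22; y = λ·(21 - 22) - 16 ≡ 20. → (22, 20)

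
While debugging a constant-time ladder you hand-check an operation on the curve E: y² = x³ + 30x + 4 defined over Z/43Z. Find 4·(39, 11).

(40, 39)

Write P = (39, 11).
Repeated addition: build up to 4P.
2P: tangent at (39, 11): λ = (3·39² + 30)/(2·11) ≡ 35/22. 22⁻¹ ≡ 2 (mod 43), so λ ≡ 35·2 ≡ 27.
  x = λ² - 39 - 39 = 729 - 78 ≡ 6; y = λ·(39 - 6) - 11 ≡ 20. → (6, 20)
3P: (6, 20) + (39, 11). λ = (11 - 20)/(39 - 6) ≡ 34/33 mod 43. 33⁻¹ ≡ 30 (mod 43), so λ ≡ 31.
  x = λ² - 6 - 39 = 961 - 45 ≡ 13; y = λ·(6 - 13) - 20 ≡ 21. → (13, 21)
4P: (13, 21) + (39, 11). λ = (11 - 21)/(39 - 13) ≡ 33/26 mod 43. 26⁻¹ ≡ 5 (mod 43) since 26·5 = 130 ≡ 1, so λ ≡ 36.
  x = λ² - 13 - 39 = 1296 - 52 ≡ 40; y = λ·(13 - 40) - 21 ≡ 39. → (40, 39)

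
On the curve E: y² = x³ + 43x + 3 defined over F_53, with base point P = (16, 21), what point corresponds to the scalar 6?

(7, 45)

Double-and-add on 6 = (110)₂. Start with P = (16, 21) for the leading 1-bit.
double: tangent at (16, 21): λ = (3·16² + 43)/(2·21) ≡ 16/42. 42⁻¹ ≡ 24 (mod 53), so λ ≡ 16·24 ≡ 13.
  x = λ² - 16 - 16 = 169 - 32 ≡ 31; y = λ·(16 - 31) - 21 ≡ 49. → (31, 49)
add P: (31, 49) + (16, 21). λ = (21 - 49)/(16 - 31) ≡ 25/38 mod 53. 38⁻¹ ≡ 7 (mod 53) since 38·7 = 266 ≡ 1, so λ ≡ 16.
  x = λ² - 31 - 16 = 256 - 47 ≡ 50; y = λ·(31 - 50) - 49 ≡ 18. → (50, 18)
double: tangent at (50, 18): λ = (3·50² + 43)/(2·18) ≡ 17/36. 36⁻¹ ≡ 28 (mod 53), so λ ≡ 17·28 ≡ 52.
  x = λ² - 50 - 50 = 2704 - 100 ≡ 7; y = λ·(50 - 7) - 18 ≡ 45. → (7, 45)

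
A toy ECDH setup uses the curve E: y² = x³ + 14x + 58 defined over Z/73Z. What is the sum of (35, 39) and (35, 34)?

O

The two points share x = 35 and their y-coordinates satisfy 39 + 34 ≡ 0 (mod 73), so they are inverses. Their sum is the point at infinity.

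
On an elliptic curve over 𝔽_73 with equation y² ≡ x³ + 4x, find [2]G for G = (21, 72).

(55, 3)

tangent at (21, 72): λ = (3·21² + 4)/(2·72) ≡ 13/71. 71⁻¹ ≡ 36 (mod 73) since 71·36 = 2556 ≡ 1, so λ ≡ 13·36 ≡ 30.
  x = λ² - 21 - 21 = 900 - 42 ≡ 55; y = λ·(21 - 55) - 72 ≡ 3. → (55, 3)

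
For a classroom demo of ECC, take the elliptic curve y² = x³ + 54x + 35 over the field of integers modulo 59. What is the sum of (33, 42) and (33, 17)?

The two points share x = 33 and their y-coordinates satisfy 42 + 17 ≡ 0 (mod 59), so they are inverses. Their sum is the point at infinity.

O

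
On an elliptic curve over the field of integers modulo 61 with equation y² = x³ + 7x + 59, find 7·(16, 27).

(11, 8)

Write G = (16, 27).
Repeated addition: build up to 7G.
2G: tangent at (16, 27): λ = (3·16² + 7)/(2·27) ≡ 43/54. 54⁻¹ ≡ 26 (mod 61), so λ ≡ 43·26 ≡ 20.
  x = λ² - 16 - 16 = 400 - 32 ≡ 2; y = λ·(16 - 2) - 27 ≡ 9. → (2, 9)
3G: (2, 9) + (16, 27). λ = (27 - 9)/(16 - 2) ≡ 18/14 mod 61. 14⁻¹ ≡ 48 (mod 61), so λ ≡ 10.
  x = λ² - 2 - 16 = 100 - 18 ≡ 21; y = λ·(2 - 21) - 9 ≡ 45. → (21, 45)
4G: (21, 45) + (16, 27). λ = (27 - 45)/(16 - 21) ≡ 43/56 mod 61. 56⁻¹ ≡ 12 (mod 61), so λ ≡ 28.
  x = λ² - 21 - 16 = 784 - 37 ≡ 15; y = λ·(21 - 15) - 45 ≡ 1. → (15, 1)
5G: (15, 1) + (16, 27). λ = (27 - 1)/(16 - 15) ≡ 26/1 mod 61. 1⁻¹ ≡ 1 (mod 61), so λ ≡ 26.
  x = λ² - 15 - 16 = 676 - 31 ≡ 35; y = λ·(15 - 35) - 1 ≡ 28. → (35, 28)
6G: (35, 28) + (16, 27). λ = (27 - 28)/(16 - 35) ≡ 60/42 mod 61. 42⁻¹ ≡ 16 (mod 61), so λ ≡ 45.
  x = λ² - 35 - 16 = 2025 - 51 ≡ 22; y = λ·(35 - 22) - 28 ≡ 8. → (22, 8)
7G: (22, 8) + (16, 27). λ = (27 - 8)/(16 - 22) ≡ 19/55 mod 61. 55⁻¹ ≡ 10 (mod 61), so λ ≡ 7.
  x = λ² - 22 - 16 = 49 - 38 ≡ 11; y = λ·(22 - 11) - 8 ≡ 8. → (11, 8)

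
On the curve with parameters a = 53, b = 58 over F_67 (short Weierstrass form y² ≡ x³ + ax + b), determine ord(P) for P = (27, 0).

2P: (27, 0) + (27, 0): same x and y₁ ≡ -y₂, so the sum is O.
2P = O, so the order is 2.

2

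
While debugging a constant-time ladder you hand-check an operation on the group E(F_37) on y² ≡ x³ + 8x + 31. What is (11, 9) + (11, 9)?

(19, 7)

tangent at (11, 9): λ = (3·11² + 8)/(2·9) ≡ 1/18. 18⁻¹ ≡ 35 (mod 37), so λ ≡ 1·35 ≡ 35.
  x = λ² - 11 - 11 = 1225 - 22 ≡ 19; y = λ·(11 - 19) - 9 ≡ 7. → (19, 7)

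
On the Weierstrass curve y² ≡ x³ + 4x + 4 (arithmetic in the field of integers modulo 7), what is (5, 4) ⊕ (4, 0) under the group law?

(0, 2)

(5, 4) + (4, 0). λ = (0 - 4)/(4 - 5) ≡ 3/6 mod 7. 6⁻¹ ≡ 6 (mod 7), so λ ≡ 4.
  x = λ² - 5 - 4 = 16 - 9 ≡ 0; y = λ·(5 - 0) - 4 ≡ 2. → (0, 2)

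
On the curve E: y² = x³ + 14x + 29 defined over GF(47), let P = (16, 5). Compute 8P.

(23, 43)

Double-and-add on 8 = (1000)₂. Start with P = (16, 5) for the leading 1-bit.
double: tangent at (16, 5): λ = (3·16² + 14)/(2·5) ≡ 30/10. 10⁻¹ ≡ 33 (mod 47) since 10·33 = 330 ≡ 1, so λ ≡ 30·33 ≡ 3.
  x = λ² - 16 - 16 = 9 - 32 ≡ 24; y = λ·(16 - 24) - 5 ≡ 18. → (24, 18)
double: tangent at (24, 18): λ = (3·24² + 14)/(2·18) ≡ 3/36. 36⁻¹ ≡ 17 (mod 47) since 36·17 = 612 ≡ 1, so λ ≡ 3·17 ≡ 4.
  x = λ² - 24 - 24 = 16 - 48 ≡ 15; y = λ·(24 - 15) - 18 ≡ 18. → (15, 18)
double: tangent at (15, 18): λ = (3·15² + 14)/(2·18) ≡ 31/36. 36⁻¹ ≡ 17 (mod 47), so λ ≡ 31·17 ≡ 10.
  x = λ² - 15 - 15 = 100 - 30 ≡ 23; y = λ·(15 - 23) - 18 ≡ 43. → (23, 43)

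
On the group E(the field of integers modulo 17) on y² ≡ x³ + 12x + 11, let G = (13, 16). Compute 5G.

(15, 9)

Double-and-add on 5 = (101)₂. Start with G = (13, 16) for the leading 1-bit.
double: tangent at (13, 16): λ = (3·13² + 12)/(2·16) ≡ 9/15. 15⁻¹ ≡ 8 (mod 17), so λ ≡ 9·8 ≡ 4.
  x = λ² - 13 - 13 = 16 - 26 ≡ 7; y = λ·(13 - 7) - 16 ≡ 8. → (7, 8)
double: tangent at (7, 8): λ = (3·7² + 12)/(2·8) ≡ 6/16. 16⁻¹ ≡ 16 (mod 17), so λ ≡ 6·16 ≡ 11.
  x = λ² - 7 - 7 = 121 - 14 ≡ 5; y = λ·(7 - 5) - 8 ≡ 14. → (5, 14)
add G: (5, 14) + (13, 16). λ = (16 - 14)/(13 - 5) ≡ 2/8 mod 17. 8⁻¹ ≡ 15 (mod 17) since 8·15 = 120 ≡ 1, so λ ≡ 13.
  x = λ² - 5 - 13 = 169 - 18 ≡ 15; y = λ·(5 - 15) - 14 ≡ 9. → (15, 9)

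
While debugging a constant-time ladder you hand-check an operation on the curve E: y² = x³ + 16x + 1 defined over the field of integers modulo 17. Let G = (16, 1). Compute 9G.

Double-and-add on 9 = (1001)₂. Start with G = (16, 1) for the leading 1-bit.
double: tangent at (16, 1): λ = (3·16² + 16)/(2·1) ≡ 2/2. 2⁻¹ ≡ 9 (mod 17) since 2·9 = 18 ≡ 1, so λ ≡ 2·9 ≡ 1.
  x = λ² - 16 - 16 = 1 - 32 ≡ 3; y = λ·(16 - 3) - 1 ≡ 12. → (3, 12)
double: tangent at (3, 12): λ = (3·3² + 16)/(2·12) ≡ 9/7. 7⁻¹ ≡ 5 (mod 17), so λ ≡ 9·5 ≡ 11.
  x = λ² - 3 - 3 = 121 - 6 ≡ 13; y = λ·(3 - 13) - 12 ≡ 14. → (13, 14)
double: tangent at (13, 14): λ = (3·13² + 16)/(2·14) ≡ 13/11. 11⁻¹ ≡ 14 (mod 17), so λ ≡ 13·14 ≡ 12.
  x = λ² - 13 - 13 = 144 - 26 ≡ 16; y = λ·(13 - 16) - 14 ≡ 1. → (16, 1)
add G: tangent at (16, 1): λ = (3·16² + 16)/(2·1) ≡ 2/2. 2⁻¹ ≡ 9 (mod 17), so λ ≡ 2·9 ≡ 1.
  x = λ² - 16 - 16 = 1 - 32 ≡ 3; y = λ·(16 - 3) - 1 ≡ 12. → (3, 12)

(3, 12)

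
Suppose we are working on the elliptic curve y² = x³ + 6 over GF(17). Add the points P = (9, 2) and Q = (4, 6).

(6, 16)

(9, 2) + (4, 6). λ = (6 - 2)/(4 - 9) ≡ 4/12 mod 17. 12⁻¹ ≡ 10 (mod 17) since 12·10 = 120 ≡ 1, so λ ≡ 6.
  x = λ² - 9 - 4 = 36 - 13 ≡ 6; y = λ·(9 - 6) - 2 ≡ 16. → (6, 16)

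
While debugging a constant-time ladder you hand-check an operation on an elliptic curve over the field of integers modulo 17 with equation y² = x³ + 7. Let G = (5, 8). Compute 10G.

(5, 8)

Double-and-add on 10 = (1010)₂. Start with G = (5, 8) for the leading 1-bit.
double: tangent at (5, 8): λ = (3·5² + 0)/(2·8) ≡ 7/16. 16⁻¹ ≡ 16 (mod 17), so λ ≡ 7·16 ≡ 10.
  x = λ² - 5 - 5 = 100 - 10 ≡ 5; y = λ·(5 - 5) - 8 ≡ 9. → (5, 9)
double: tangent at (5, 9): λ = (3·5² + 0)/(2·9) ≡ 7/1. 1⁻¹ ≡ 1 (mod 17), so λ ≡ 7·1 ≡ 7.
  x = λ² - 5 - 5 = 49 - 10 ≡ 5; y = λ·(5 - 5) - 9 ≡ 8. → (5, 8)
add G: tangent at (5, 8): λ = (3·5² + 0)/(2·8) ≡ 7/16. 16⁻¹ ≡ 16 (mod 17) since 16·16 = 256 ≡ 1, so λ ≡ 7·16 ≡ 10.
  x = λ² - 5 - 5 = 100 - 10 ≡ 5; y = λ·(5 - 5) - 8 ≡ 9. → (5, 9)
double: tangent at (5, 9): λ = (3·5² + 0)/(2·9) ≡ 7/1. 1⁻¹ ≡ 1 (mod 17) since 1·1 = 1 ≡ 1, so λ ≡ 7·1 ≡ 7.
  x = λ² - 5 - 5 = 49 - 10 ≡ 5; y = λ·(5 - 5) - 9 ≡ 8. → (5, 8)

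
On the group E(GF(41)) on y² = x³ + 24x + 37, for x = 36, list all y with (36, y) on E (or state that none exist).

none

x³ + 24x + 37 = 47557 ≡ 38 (mod 41).
38 is a non-residue mod 41; no y exists.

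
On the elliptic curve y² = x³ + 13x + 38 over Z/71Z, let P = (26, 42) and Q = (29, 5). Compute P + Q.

(34, 33)

(26, 42) + (29, 5). λ = (5 - 42)/(29 - 26) ≡ 34/3 mod 71. 3⁻¹ ≡ 24 (mod 71) since 3·24 = 72 ≡ 1, so λ ≡ 35.
  x = λ² - 26 - 29 = 1225 - 55 ≡ 34; y = λ·(26 - 34) - 42 ≡ 33. → (34, 33)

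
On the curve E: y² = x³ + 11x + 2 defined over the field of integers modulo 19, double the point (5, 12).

tangent at (5, 12): λ = (3·5² + 11)/(2·12) ≡ 10/5. 5⁻¹ ≡ 4 (mod 19) since 5·4 = 20 ≡ 1, so λ ≡ 10·4 ≡ 2.
  x = λ² - 5 - 5 = 4 - 10 ≡ 13; y = λ·(5 - 13) - 12 ≡ 10. → (13, 10)

(13, 10)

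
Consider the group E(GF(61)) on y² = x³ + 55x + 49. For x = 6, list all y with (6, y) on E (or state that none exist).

30, 31

x³ + 55x + 49 = 595 ≡ 46 (mod 61).
Square roots of 46 mod 61: 30 and 31 (since 30² = 900 ≡ 46).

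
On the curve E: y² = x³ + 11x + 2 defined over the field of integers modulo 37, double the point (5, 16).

tangent at (5, 16): λ = (3·5² + 11)/(2·16) ≡ 12/32. 32⁻¹ ≡ 22 (mod 37) since 32·22 = 704 ≡ 1, so λ ≡ 12·22 ≡ 5.
  x = λ² - 5 - 5 = 25 - 10 ≡ 15; y = λ·(5 - 15) - 16 ≡ 8. → (15, 8)

(15, 8)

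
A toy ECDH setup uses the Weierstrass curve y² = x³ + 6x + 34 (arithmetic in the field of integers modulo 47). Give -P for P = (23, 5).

(23, 42)

-(23, 5) = (23, -5 mod 47) = (23, 42).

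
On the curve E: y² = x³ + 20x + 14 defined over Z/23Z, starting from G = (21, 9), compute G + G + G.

Repeated addition: build up to 3G.
2G: tangent at (21, 9): λ = (3·21² + 20)/(2·9) ≡ 9/18. 18⁻¹ ≡ 9 (mod 23), so λ ≡ 9·9 ≡ 12.
  x = λ² - 21 - 21 = 144 - 42 ≡ 10; y = λ·(21 - 10) - 9 ≡ 8. → (10, 8)
3G: (10, 8) + (21, 9). λ = (9 - 8)/(21 - 10) ≡ 1/11 mod 23. 11⁻¹ ≡ 21 (mod 23) since 11·21 = 231 ≡ 1, so λ ≡ 21.
  x = λ² - 10 - 21 = 441 - 31 ≡ 19; y = λ·(10 - 19) - 8 ≡ 10. → (19, 10)

(19, 10)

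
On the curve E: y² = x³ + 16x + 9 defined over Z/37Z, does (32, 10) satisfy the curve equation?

y² = 10² ≡ 26; x³ + 16x + 9 = 33289 ≡ 26 (mod 37). 26 = 26.

yes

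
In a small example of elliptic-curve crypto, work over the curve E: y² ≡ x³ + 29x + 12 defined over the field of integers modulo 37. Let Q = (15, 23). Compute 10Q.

(4, 28)

Repeated addition: build up to 10Q.
2Q: tangent at (15, 23): λ = (3·15² + 29)/(2·23) ≡ 1/9. 9⁻¹ ≡ 33 (mod 37) since 9·33 = 297 ≡ 1, so λ ≡ 1·33 ≡ 33.
  x = λ² - 15 - 15 = 1089 - 30 ≡ 23; y = λ·(15 - 23) - 23 ≡ 9. → (23, 9)
3Q: (23, 9) + (15, 23). λ = (23 - 9)/(15 - 23) ≡ 14/29 mod 37. 29⁻¹ ≡ 23 (mod 37) since 29·23 = 667 ≡ 1, so λ ≡ 26.
  x = λ² - 23 - 15 = 676 - 38 ≡ 9; y = λ·(23 - 9) - 9 ≡ 22. → (9, 22)
4Q: (9, 22) + (15, 23). λ = (23 - 22)/(15 - 9) ≡ 1/6 mod 37. 6⁻¹ ≡ 31 (mod 37) since 6·31 = 186 ≡ 1, so λ ≡ 31.
  x = λ² - 9 - 15 = 961 - 24 ≡ 12; y = λ·(9 - 12) - 22 ≡ 33. → (12, 33)
5Q: (12, 33) + (15, 23). λ = (23 - 33)/(15 - 12) ≡ 27/3 mod 37. 3⁻¹ ≡ 25 (mod 37) since 3·25 = 75 ≡ 1, so λ ≡ 9.
  x = λ² - 12 - 15 = 81 - 27 ≡ 17; y = λ·(12 - 17) - 33 ≡ 33. → (17, 33)
6Q: (17, 33) + (15, 23). λ = (23 - 33)/(15 - 17) ≡ 27/35 mod 37. 35⁻¹ ≡ 18 (mod 37) since 35·18 = 630 ≡ 1, so λ ≡ 5.
  x = λ² - 17 - 15 = 25 - 32 ≡ 30; y = λ·(17 - 30) - 33 ≡ 13. → (30, 13)
7Q: (30, 13) + (15, 23). λ = (23 - 13)/(15 - 30) ≡ 10/22 mod 37. 22⁻¹ ≡ 32 (mod 37) since 22·32 = 704 ≡ 1, so λ ≡ 24.
  x = λ² - 30 - 15 = 576 - 45 ≡ 13; y = λ·(30 - 13) - 13 ≡ 25. → (13, 25)
8Q: (13, 25) + (15, 23). λ = (23 - 25)/(15 - 13) ≡ 35/2 mod 37. 2⁻¹ ≡ 19 (mod 37), so λ ≡ 36.
  x = λ² - 13 - 15 = 1296 - 28 ≡ 10; y = λ·(13 - 10) - 25 ≡ 9. → (10, 9)
9Q: (10, 9) + (15, 23). λ = (23 - 9)/(15 - 10) ≡ 14/5 mod 37. 5⁻¹ ≡ 15 (mod 37), so λ ≡ 25.
  x = λ² - 10 - 15 = 625 - 25 ≡ 8; y = λ·(10 - 8) - 9 ≡ 4. → (8, 4)
10Q: (8, 4) + (15, 23). λ = (23 - 4)/(15 - 8) ≡ 19/7 mod 37. 7⁻¹ ≡ 16 (mod 37) since 7·16 = 112 ≡ 1, so λ ≡ 8.
  x = λ² - 8 - 15 = 64 - 23 ≡ 4; y = λ·(8 - 4) - 4 ≡ 28. → (4, 28)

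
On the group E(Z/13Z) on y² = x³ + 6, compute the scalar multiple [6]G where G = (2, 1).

Double-and-add on 6 = (110)₂. Start with G = (2, 1) for the leading 1-bit.
double: tangent at (2, 1): λ = (3·2² + 0)/(2·1) ≡ 12/2. 2⁻¹ ≡ 7 (mod 13), so λ ≡ 12·7 ≡ 6.
  x = λ² - 2 - 2 = 36 - 4 ≡ 6; y = λ·(2 - 6) - 1 ≡ 1. → (6, 1)
add G: (6, 1) + (2, 1). λ = (1 - 1)/(2 - 6) ≡ 0/9 mod 13. 9⁻¹ ≡ 3 (mod 13), so λ ≡ 0.
  x = λ² - 6 - 2 = 0 - 8 ≡ 5; y = λ·(6 - 5) - 1 ≡ 12. → (5, 12)
double: tangent at (5, 12): λ = (3·5² + 0)/(2·12) ≡ 10/11. 11⁻¹ ≡ 6 (mod 13), so λ ≡ 10·6 ≡ 8.
  x = λ² - 5 - 5 = 64 - 10 ≡ 2; y = λ·(5 - 2) - 12 ≡ 12. → (2, 12)

(2, 12)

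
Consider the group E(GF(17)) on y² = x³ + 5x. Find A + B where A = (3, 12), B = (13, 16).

(3, 12) + (13, 16). λ = (16 - 12)/(13 - 3) ≡ 4/10 mod 17. 10⁻¹ ≡ 12 (mod 17), so λ ≡ 14.
  x = λ² - 3 - 13 = 196 - 16 ≡ 10; y = λ·(3 - 10) - 12 ≡ 9. → (10, 9)

(10, 9)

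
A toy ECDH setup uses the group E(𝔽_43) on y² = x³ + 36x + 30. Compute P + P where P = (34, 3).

(41, 37)

tangent at (34, 3): λ = (3·34² + 36)/(2·3) ≡ 21/6. 6⁻¹ ≡ 36 (mod 43), so λ ≡ 21·36 ≡ 25.
  x = λ² - 34 - 34 = 625 - 68 ≡ 41; y = λ·(34 - 41) - 3 ≡ 37. → (41, 37)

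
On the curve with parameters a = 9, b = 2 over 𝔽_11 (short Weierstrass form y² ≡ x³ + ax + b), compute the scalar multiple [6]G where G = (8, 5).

(3, 1)

Double-and-add on 6 = (110)₂. Start with G = (8, 5) for the leading 1-bit.
double: tangent at (8, 5): λ = (3·8² + 9)/(2·5) ≡ 3/10. 10⁻¹ ≡ 10 (mod 11), so λ ≡ 3·10 ≡ 8.
  x = λ² - 8 - 8 = 64 - 16 ≡ 4; y = λ·(8 - 4) - 5 ≡ 5. → (4, 5)
add G: (4, 5) + (8, 5). λ = (5 - 5)/(8 - 4) ≡ 0/4 mod 11. 4⁻¹ ≡ 3 (mod 11), so λ ≡ 0.
  x = λ² - 4 - 8 = 0 - 12 ≡ 10; y = λ·(4 - 10) - 5 ≡ 6. → (10, 6)
double: tangent at (10, 6): λ = (3·10² + 9)/(2·6) ≡ 1/1. 1⁻¹ ≡ 1 (mod 11) since 1·1 = 1 ≡ 1, so λ ≡ 1·1 ≡ 1.
  x = λ² - 10 - 10 = 1 - 20 ≡ 3; y = λ·(10 - 3) - 6 ≡ 1. → (3, 1)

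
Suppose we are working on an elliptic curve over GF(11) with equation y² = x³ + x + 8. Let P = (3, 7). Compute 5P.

(3, 4)

Repeated addition: build up to 5P.
2P: tangent at (3, 7): λ = (3·3² + 1)/(2·7) ≡ 6/3. 3⁻¹ ≡ 4 (mod 11), so λ ≡ 6·4 ≡ 2.
  x = λ² - 3 - 3 = 4 - 6 ≡ 9; y = λ·(3 - 9) - 7 ≡ 3. → (9, 3)
3P: (9, 3) + (3, 7). λ = (7 - 3)/(3 - 9) ≡ 4/5 mod 11. 5⁻¹ ≡ 9 (mod 11) since 5·9 = 45 ≡ 1, so λ ≡ 3.
  x = λ² - 9 - 3 = 9 - 12 ≡ 8; y = λ·(9 - 8) - 3 ≡ 0. → (8, 0)
4P: (8, 0) + (3, 7). λ = (7 - 0)/(3 - 8) ≡ 7/6 mod 11. 6⁻¹ ≡ 2 (mod 11), so λ ≡ 3.
  x = λ² - 8 - 3 = 9 - 11 ≡ 9; y = λ·(8 - 9) - 0 ≡ 8. → (9, 8)
5P: (9, 8) + (3, 7). λ = (7 - 8)/(3 - 9) ≡ 10/5 mod 11. 5⁻¹ ≡ 9 (mod 11) since 5·9 = 45 ≡ 1, so λ ≡ 2.
  x = λ² - 9 - 3 = 4 - 12 ≡ 3; y = λ·(9 - 3) - 8 ≡ 4. → (3, 4)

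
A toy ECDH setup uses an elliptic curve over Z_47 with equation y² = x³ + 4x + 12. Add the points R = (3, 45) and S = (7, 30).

(3, 45) + (7, 30). λ = (30 - 45)/(7 - 3) ≡ 32/4 mod 47. 4⁻¹ ≡ 12 (mod 47), so λ ≡ 8.
  x = λ² - 3 - 7 = 64 - 10 ≡ 7; y = λ·(3 - 7) - 45 ≡ 17. → (7, 17)

(7, 17)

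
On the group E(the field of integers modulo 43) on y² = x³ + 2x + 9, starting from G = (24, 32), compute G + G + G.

Repeated addition: build up to 3G.
2G: tangent at (24, 32): λ = (3·24² + 2)/(2·32) ≡ 10/21. 21⁻¹ ≡ 41 (mod 43), so λ ≡ 10·41 ≡ 23.
  x = λ² - 24 - 24 = 529 - 48 ≡ 8; y = λ·(24 - 8) - 32 ≡ 35. → (8, 35)
3G: (8, 35) + (24, 32). λ = (32 - 35)/(24 - 8) ≡ 40/16 mod 43. 16⁻¹ ≡ 35 (mod 43) since 16·35 = 560 ≡ 1, so λ ≡ 24.
  x = λ² - 8 - 24 = 576 - 32 ≡ 28; y = λ·(8 - 28) - 35 ≡ 1. → (28, 1)

(28, 1)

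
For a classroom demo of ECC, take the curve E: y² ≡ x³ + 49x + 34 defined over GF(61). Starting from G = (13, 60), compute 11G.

(49, 55)

Repeated addition: build up to 11G.
2G: tangent at (13, 60): λ = (3·13² + 49)/(2·60) ≡ 7/59. 59⁻¹ ≡ 30 (mod 61) since 59·30 = 1770 ≡ 1, so λ ≡ 7·30 ≡ 27.
  x = λ² - 13 - 13 = 729 - 26 ≡ 32; y = λ·(13 - 32) - 60 ≡ 37. → (32, 37)
3G: (32, 37) + (13, 60). λ = (60 - 37)/(13 - 32) ≡ 23/42 mod 61. 42⁻¹ ≡ 16 (mod 61), so λ ≡ 2.
  x = λ² - 32 - 13 = 4 - 45 ≡ 20; y = λ·(32 - 20) - 37 ≡ 48. → (20, 48)
4G: (20, 48) + (13, 60). λ = (60 - 48)/(13 - 20) ≡ 12/54 mod 61. 54⁻¹ ≡ 26 (mod 61), so λ ≡ 7.
  x = λ² - 20 - 13 = 49 - 33 ≡ 16; y = λ·(20 - 16) - 48 ≡ 41. → (16, 41)
5G: (16, 41) + (13, 60). λ = (60 - 41)/(13 - 16) ≡ 19/58 mod 61. 58⁻¹ ≡ 20 (mod 61) since 58·20 = 1160 ≡ 1, so λ ≡ 14.
  x = λ² - 16 - 13 = 196 - 29 ≡ 45; y = λ·(16 - 45) - 41 ≡ 41. → (45, 41)
6G: (45, 41) + (13, 60). λ = (60 - 41)/(13 - 45) ≡ 19/29 mod 61. 29⁻¹ ≡ 40 (mod 61), so λ ≡ 28.
  x = λ² - 45 - 13 = 784 - 58 ≡ 55; y = λ·(45 - 55) - 41 ≡ 45. → (55, 45)
7G: (55, 45) + (13, 60). λ = (60 - 45)/(13 - 55) ≡ 15/19 mod 61. 19⁻¹ ≡ 45 (mod 61), so λ ≡ 4.
  x = λ² - 55 - 13 = 16 - 68 ≡ 9; y = λ·(55 - 9) - 45 ≡ 17. → (9, 17)
8G: (9, 17) + (13, 60). λ = (60 - 17)/(13 - 9) ≡ 43/4 mod 61. 4⁻¹ ≡ 46 (mod 61), so λ ≡ 26.
  x = λ² - 9 - 13 = 676 - 22 ≡ 44; y = λ·(9 - 44) - 17 ≡ 49. → (44, 49)
9G: (44, 49) + (13, 60). λ = (60 - 49)/(13 - 44) ≡ 11/30 mod 61. 30⁻¹ ≡ 59 (mod 61), so λ ≡ 39.
  x = λ² - 44 - 13 = 1521 - 57 ≡ 0; y = λ·(44 - 0) - 49 ≡ 20. → (0, 20)
10G: (0, 20) + (13, 60). λ = (60 - 20)/(13 - 0) ≡ 40/13 mod 61. 13⁻¹ ≡ 47 (mod 61), so λ ≡ 50.
  x = λ² - 0 - 13 = 2500 - 13 ≡ 47; y = λ·(0 - 47) - 20 ≡ 9. → (47, 9)
11G: (47, 9) + (13, 60). λ = (60 - 9)/(13 - 47) ≡ 51/27 mod 61. 27⁻¹ ≡ 52 (mod 61), so λ ≡ 29.
  x = λ² - 47 - 13 = 841 - 60 ≡ 49; y = λ·(47 - 49) - 9 ≡ 55. → (49, 55)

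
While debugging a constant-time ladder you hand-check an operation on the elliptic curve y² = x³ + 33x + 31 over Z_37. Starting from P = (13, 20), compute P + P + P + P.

Double-and-add on 4 = (100)₂. Start with P = (13, 20) for the leading 1-bit.
double: tangent at (13, 20): λ = (3·13² + 33)/(2·20) ≡ 22/3. 3⁻¹ ≡ 25 (mod 37), so λ ≡ 22·25 ≡ 32.
  x = λ² - 13 - 13 = 1024 - 26 ≡ 36; y = λ·(13 - 36) - 20 ≡ 21. → (36, 21)
double: tangent at (36, 21): λ = (3·36² + 33)/(2·21) ≡ 36/5. 5⁻¹ ≡ 15 (mod 37), so λ ≡ 36·15 ≡ 22.
  x = λ² - 36 - 36 = 484 - 72 ≡ 5; y = λ·(36 - 5) - 21 ≡ 32. → (5, 32)

(5, 32)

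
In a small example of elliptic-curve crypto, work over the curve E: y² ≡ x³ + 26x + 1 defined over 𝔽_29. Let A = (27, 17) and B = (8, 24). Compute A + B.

(27, 17) + (8, 24). λ = (24 - 17)/(8 - 27) ≡ 7/10 mod 29. 10⁻¹ ≡ 3 (mod 29), so λ ≡ 21.
  x = λ² - 27 - 8 = 441 - 35 ≡ 0; y = λ·(27 - 0) - 17 ≡ 28. → (0, 28)

(0, 28)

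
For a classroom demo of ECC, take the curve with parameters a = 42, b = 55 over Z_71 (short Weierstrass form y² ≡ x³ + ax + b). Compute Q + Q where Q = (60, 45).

(60, 26)

tangent at (60, 45): λ = (3·60² + 42)/(2·45) ≡ 50/19. 19⁻¹ ≡ 15 (mod 71), so λ ≡ 50·15 ≡ 40.
  x = λ² - 60 - 60 = 1600 - 120 ≡ 60; y = λ·(60 - 60) - 45 ≡ 26. → (60, 26)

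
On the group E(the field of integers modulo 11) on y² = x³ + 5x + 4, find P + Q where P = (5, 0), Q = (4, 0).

(5, 0) + (4, 0). λ = (0 - 0)/(4 - 5) ≡ 0/10 mod 11. 10⁻¹ ≡ 10 (mod 11), so λ ≡ 0.
  x = λ² - 5 - 4 = 0 - 9 ≡ 2; y = λ·(5 - 2) - 0 ≡ 0. → (2, 0)

(2, 0)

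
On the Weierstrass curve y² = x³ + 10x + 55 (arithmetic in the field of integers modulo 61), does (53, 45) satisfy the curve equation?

y² = 45² ≡ 12; x³ + 10x + 55 = 149462 ≡ 12 (mod 61). 12 = 12.

yes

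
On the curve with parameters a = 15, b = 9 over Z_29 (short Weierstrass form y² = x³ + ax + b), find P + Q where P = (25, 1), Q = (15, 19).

(5, 21)

(25, 1) + (15, 19). λ = (19 - 1)/(15 - 25) ≡ 18/19 mod 29. 19⁻¹ ≡ 26 (mod 29), so λ ≡ 4.
  x = λ² - 25 - 15 = 16 - 40 ≡ 5; y = λ·(25 - 5) - 1 ≡ 21. → (5, 21)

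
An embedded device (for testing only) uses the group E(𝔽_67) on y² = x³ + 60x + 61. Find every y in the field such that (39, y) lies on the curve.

x³ + 60x + 61 = 61720 ≡ 13 (mod 67).
13 is a non-residue mod 67; no y exists.

none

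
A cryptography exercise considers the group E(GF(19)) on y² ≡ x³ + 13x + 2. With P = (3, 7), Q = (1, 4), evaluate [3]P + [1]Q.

First 3P:
Repeated addition: build up to 3P.
2P: tangent at (3, 7): λ = (3·3² + 13)/(2·7) ≡ 2/14. 14⁻¹ ≡ 15 (mod 19), so λ ≡ 2·15 ≡ 11.
  x = λ² - 3 - 3 = 121 - 6 ≡ 1; y = λ·(3 - 1) - 7 ≡ 15. → (1, 15)
3P: (1, 15) + (3, 7). λ = (7 - 15)/(3 - 1) ≡ 11/2 mod 19. 2⁻¹ ≡ 10 (mod 19), so λ ≡ 15.
  x = λ² - 1 - 3 = 225 - 4 ≡ 12; y = λ·(1 - 12) - 15 ≡ 10. → (12, 10)
3P = (12, 10).
Finally 3P + Q:
(12, 10) + (1, 4). λ = (4 - 10)/(1 - 12) ≡ 13/8 mod 19. 8⁻¹ ≡ 12 (mod 19) since 8·12 = 96 ≡ 1, so λ ≡ 4.
  x = λ² - 12 - 1 = 16 - 13 ≡ 3; y = λ·(12 - 3) - 10 ≡ 7. → (3, 7)

(3, 7)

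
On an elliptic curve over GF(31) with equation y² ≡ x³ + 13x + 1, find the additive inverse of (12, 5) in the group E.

-(12, 5) = (12, -5 mod 31) = (12, 26).

(12, 26)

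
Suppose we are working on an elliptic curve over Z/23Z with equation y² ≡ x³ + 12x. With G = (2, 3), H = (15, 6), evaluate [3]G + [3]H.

(19, 7)

First 3G:
Repeated addition: build up to 3G.
2G: tangent at (2, 3): λ = (3·2² + 12)/(2·3) ≡ 1/6. 6⁻¹ ≡ 4 (mod 23), so λ ≡ 1·4 ≡ 4.
  x = λ² - 2 - 2 = 16 - 4 ≡ 12; y = λ·(2 - 12) - 3 ≡ 3. → (12, 3)
3G: (12, 3) + (2, 3). λ = (3 - 3)/(2 - 12) ≡ 0/13 mod 23. 13⁻¹ ≡ 16 (mod 23), so λ ≡ 0.
  x = λ² - 12 - 2 = 0 - 14 ≡ 9; y = λ·(12 - 9) - 3 ≡ 20. → (9, 20)
3G = (9, 20).
Next 3H:
Repeated addition: build up to 3H.
2H: tangent at (15, 6): λ = (3·15² + 12)/(2·6) ≡ 20/12. 12⁻¹ ≡ 2 (mod 23), so λ ≡ 20·2 ≡ 17.
  x = λ² - 15 - 15 = 289 - 30 ≡ 6; y = λ·(15 - 6) - 6 ≡ 9. → (6, 9)
3H: (6, 9) + (15, 6). λ = (6 - 9)/(15 - 6) ≡ 20/9 mod 23. 9⁻¹ ≡ 18 (mod 23) since 9·18 = 162 ≡ 1, so λ ≡ 15.
  x = λ² - 6 - 15 = 225 - 21 ≡ 20; y = λ·(6 - 20) - 9 ≡ 11. → (20, 11)
3H = (20, 11).
Finally 3G + 3H:
(9, 20) + (20, 11). λ = (11 - 20)/(20 - 9) ≡ 14/11 mod 23. 11⁻¹ ≡ 21 (mod 23) since 11·21 = 231 ≡ 1, so λ ≡ 18.
  x = λ² - 9 - 20 = 324 - 29 ≡ 19; y = λ·(9 - 19) - 20 ≡ 7. → (19, 7)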